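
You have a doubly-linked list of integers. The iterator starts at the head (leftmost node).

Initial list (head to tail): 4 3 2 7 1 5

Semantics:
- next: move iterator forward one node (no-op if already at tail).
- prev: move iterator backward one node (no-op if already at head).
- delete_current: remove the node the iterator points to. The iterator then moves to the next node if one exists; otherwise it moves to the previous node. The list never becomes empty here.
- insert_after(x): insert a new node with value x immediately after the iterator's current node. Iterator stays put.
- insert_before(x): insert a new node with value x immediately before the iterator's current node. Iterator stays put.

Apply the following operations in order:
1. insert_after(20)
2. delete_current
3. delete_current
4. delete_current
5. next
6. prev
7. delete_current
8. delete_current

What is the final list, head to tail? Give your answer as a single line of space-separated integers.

Answer: 1 5

Derivation:
After 1 (insert_after(20)): list=[4, 20, 3, 2, 7, 1, 5] cursor@4
After 2 (delete_current): list=[20, 3, 2, 7, 1, 5] cursor@20
After 3 (delete_current): list=[3, 2, 7, 1, 5] cursor@3
After 4 (delete_current): list=[2, 7, 1, 5] cursor@2
After 5 (next): list=[2, 7, 1, 5] cursor@7
After 6 (prev): list=[2, 7, 1, 5] cursor@2
After 7 (delete_current): list=[7, 1, 5] cursor@7
After 8 (delete_current): list=[1, 5] cursor@1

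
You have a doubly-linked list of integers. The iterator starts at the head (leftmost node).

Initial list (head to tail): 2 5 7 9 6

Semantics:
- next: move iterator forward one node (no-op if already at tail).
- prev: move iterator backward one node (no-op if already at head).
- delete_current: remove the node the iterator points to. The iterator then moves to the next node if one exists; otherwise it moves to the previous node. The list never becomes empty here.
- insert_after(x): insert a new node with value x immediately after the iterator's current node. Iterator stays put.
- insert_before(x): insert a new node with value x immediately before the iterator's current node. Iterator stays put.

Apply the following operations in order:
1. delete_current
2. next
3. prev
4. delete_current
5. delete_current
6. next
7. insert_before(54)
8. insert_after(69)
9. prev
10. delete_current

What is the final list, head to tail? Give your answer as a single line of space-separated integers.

After 1 (delete_current): list=[5, 7, 9, 6] cursor@5
After 2 (next): list=[5, 7, 9, 6] cursor@7
After 3 (prev): list=[5, 7, 9, 6] cursor@5
After 4 (delete_current): list=[7, 9, 6] cursor@7
After 5 (delete_current): list=[9, 6] cursor@9
After 6 (next): list=[9, 6] cursor@6
After 7 (insert_before(54)): list=[9, 54, 6] cursor@6
After 8 (insert_after(69)): list=[9, 54, 6, 69] cursor@6
After 9 (prev): list=[9, 54, 6, 69] cursor@54
After 10 (delete_current): list=[9, 6, 69] cursor@6

Answer: 9 6 69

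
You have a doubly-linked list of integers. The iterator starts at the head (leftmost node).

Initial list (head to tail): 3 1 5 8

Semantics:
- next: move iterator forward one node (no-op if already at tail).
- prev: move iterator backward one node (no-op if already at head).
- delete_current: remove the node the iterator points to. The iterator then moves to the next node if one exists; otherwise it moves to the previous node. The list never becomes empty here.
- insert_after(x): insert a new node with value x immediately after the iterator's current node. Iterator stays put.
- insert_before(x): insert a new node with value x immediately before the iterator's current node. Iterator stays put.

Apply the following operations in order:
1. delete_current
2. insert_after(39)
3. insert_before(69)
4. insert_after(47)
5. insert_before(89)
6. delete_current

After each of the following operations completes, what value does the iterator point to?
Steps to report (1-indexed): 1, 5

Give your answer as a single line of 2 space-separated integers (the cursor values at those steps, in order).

After 1 (delete_current): list=[1, 5, 8] cursor@1
After 2 (insert_after(39)): list=[1, 39, 5, 8] cursor@1
After 3 (insert_before(69)): list=[69, 1, 39, 5, 8] cursor@1
After 4 (insert_after(47)): list=[69, 1, 47, 39, 5, 8] cursor@1
After 5 (insert_before(89)): list=[69, 89, 1, 47, 39, 5, 8] cursor@1
After 6 (delete_current): list=[69, 89, 47, 39, 5, 8] cursor@47

Answer: 1 1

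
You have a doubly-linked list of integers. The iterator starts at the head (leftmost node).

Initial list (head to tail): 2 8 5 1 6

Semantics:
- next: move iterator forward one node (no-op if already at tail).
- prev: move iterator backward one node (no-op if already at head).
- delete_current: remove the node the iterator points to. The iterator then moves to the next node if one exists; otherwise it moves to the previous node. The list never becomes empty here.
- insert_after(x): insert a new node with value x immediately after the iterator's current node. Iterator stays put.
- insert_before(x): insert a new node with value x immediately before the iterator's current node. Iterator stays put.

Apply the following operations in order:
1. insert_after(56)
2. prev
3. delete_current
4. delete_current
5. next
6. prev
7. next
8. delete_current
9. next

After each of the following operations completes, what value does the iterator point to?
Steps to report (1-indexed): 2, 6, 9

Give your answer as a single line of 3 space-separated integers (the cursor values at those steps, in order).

Answer: 2 8 6

Derivation:
After 1 (insert_after(56)): list=[2, 56, 8, 5, 1, 6] cursor@2
After 2 (prev): list=[2, 56, 8, 5, 1, 6] cursor@2
After 3 (delete_current): list=[56, 8, 5, 1, 6] cursor@56
After 4 (delete_current): list=[8, 5, 1, 6] cursor@8
After 5 (next): list=[8, 5, 1, 6] cursor@5
After 6 (prev): list=[8, 5, 1, 6] cursor@8
After 7 (next): list=[8, 5, 1, 6] cursor@5
After 8 (delete_current): list=[8, 1, 6] cursor@1
After 9 (next): list=[8, 1, 6] cursor@6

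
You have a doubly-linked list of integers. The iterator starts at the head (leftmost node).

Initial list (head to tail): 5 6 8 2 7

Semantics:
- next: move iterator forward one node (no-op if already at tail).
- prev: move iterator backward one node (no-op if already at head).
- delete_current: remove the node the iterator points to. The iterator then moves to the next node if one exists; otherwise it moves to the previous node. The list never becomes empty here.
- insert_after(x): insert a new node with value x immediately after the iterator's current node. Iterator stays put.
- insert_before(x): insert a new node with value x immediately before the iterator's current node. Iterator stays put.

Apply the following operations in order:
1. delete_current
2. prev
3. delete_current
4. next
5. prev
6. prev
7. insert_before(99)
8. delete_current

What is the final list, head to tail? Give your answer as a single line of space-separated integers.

After 1 (delete_current): list=[6, 8, 2, 7] cursor@6
After 2 (prev): list=[6, 8, 2, 7] cursor@6
After 3 (delete_current): list=[8, 2, 7] cursor@8
After 4 (next): list=[8, 2, 7] cursor@2
After 5 (prev): list=[8, 2, 7] cursor@8
After 6 (prev): list=[8, 2, 7] cursor@8
After 7 (insert_before(99)): list=[99, 8, 2, 7] cursor@8
After 8 (delete_current): list=[99, 2, 7] cursor@2

Answer: 99 2 7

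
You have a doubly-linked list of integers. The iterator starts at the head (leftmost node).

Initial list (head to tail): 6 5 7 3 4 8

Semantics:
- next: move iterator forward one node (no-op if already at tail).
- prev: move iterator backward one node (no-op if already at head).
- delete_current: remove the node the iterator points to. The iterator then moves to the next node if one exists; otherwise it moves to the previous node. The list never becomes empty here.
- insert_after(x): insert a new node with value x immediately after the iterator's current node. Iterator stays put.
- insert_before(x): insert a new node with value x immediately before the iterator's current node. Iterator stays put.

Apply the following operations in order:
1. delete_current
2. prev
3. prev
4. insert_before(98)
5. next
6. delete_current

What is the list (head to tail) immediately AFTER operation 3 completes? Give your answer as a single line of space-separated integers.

Answer: 5 7 3 4 8

Derivation:
After 1 (delete_current): list=[5, 7, 3, 4, 8] cursor@5
After 2 (prev): list=[5, 7, 3, 4, 8] cursor@5
After 3 (prev): list=[5, 7, 3, 4, 8] cursor@5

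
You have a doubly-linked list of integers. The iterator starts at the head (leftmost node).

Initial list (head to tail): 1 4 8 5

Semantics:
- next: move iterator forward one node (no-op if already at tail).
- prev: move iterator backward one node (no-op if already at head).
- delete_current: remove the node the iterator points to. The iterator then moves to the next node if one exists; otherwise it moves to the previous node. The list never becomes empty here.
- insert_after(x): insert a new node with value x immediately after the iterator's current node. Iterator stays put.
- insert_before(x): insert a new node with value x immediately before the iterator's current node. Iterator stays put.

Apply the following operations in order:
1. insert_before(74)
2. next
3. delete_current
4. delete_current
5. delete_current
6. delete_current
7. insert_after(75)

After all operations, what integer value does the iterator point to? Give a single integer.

After 1 (insert_before(74)): list=[74, 1, 4, 8, 5] cursor@1
After 2 (next): list=[74, 1, 4, 8, 5] cursor@4
After 3 (delete_current): list=[74, 1, 8, 5] cursor@8
After 4 (delete_current): list=[74, 1, 5] cursor@5
After 5 (delete_current): list=[74, 1] cursor@1
After 6 (delete_current): list=[74] cursor@74
After 7 (insert_after(75)): list=[74, 75] cursor@74

Answer: 74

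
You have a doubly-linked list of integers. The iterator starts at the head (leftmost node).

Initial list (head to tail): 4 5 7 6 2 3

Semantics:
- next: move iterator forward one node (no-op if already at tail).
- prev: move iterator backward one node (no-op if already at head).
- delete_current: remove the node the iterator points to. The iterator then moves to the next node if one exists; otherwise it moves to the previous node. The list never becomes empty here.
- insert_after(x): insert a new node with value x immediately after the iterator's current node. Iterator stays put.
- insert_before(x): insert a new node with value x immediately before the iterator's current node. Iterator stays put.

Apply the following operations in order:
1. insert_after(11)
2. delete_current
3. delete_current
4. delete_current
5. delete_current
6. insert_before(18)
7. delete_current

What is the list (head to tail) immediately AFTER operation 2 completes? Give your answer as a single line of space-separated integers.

Answer: 11 5 7 6 2 3

Derivation:
After 1 (insert_after(11)): list=[4, 11, 5, 7, 6, 2, 3] cursor@4
After 2 (delete_current): list=[11, 5, 7, 6, 2, 3] cursor@11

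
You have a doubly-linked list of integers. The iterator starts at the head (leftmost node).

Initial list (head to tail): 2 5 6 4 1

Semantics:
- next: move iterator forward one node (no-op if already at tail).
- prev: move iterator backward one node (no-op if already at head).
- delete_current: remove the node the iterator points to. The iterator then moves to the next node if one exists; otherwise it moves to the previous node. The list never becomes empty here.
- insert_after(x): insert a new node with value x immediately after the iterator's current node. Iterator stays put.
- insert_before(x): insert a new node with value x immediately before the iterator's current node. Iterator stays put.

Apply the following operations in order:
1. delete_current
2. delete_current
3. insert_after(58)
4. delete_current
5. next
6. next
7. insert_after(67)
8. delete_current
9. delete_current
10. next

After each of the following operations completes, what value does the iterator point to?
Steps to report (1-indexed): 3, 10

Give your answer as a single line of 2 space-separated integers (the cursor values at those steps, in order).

After 1 (delete_current): list=[5, 6, 4, 1] cursor@5
After 2 (delete_current): list=[6, 4, 1] cursor@6
After 3 (insert_after(58)): list=[6, 58, 4, 1] cursor@6
After 4 (delete_current): list=[58, 4, 1] cursor@58
After 5 (next): list=[58, 4, 1] cursor@4
After 6 (next): list=[58, 4, 1] cursor@1
After 7 (insert_after(67)): list=[58, 4, 1, 67] cursor@1
After 8 (delete_current): list=[58, 4, 67] cursor@67
After 9 (delete_current): list=[58, 4] cursor@4
After 10 (next): list=[58, 4] cursor@4

Answer: 6 4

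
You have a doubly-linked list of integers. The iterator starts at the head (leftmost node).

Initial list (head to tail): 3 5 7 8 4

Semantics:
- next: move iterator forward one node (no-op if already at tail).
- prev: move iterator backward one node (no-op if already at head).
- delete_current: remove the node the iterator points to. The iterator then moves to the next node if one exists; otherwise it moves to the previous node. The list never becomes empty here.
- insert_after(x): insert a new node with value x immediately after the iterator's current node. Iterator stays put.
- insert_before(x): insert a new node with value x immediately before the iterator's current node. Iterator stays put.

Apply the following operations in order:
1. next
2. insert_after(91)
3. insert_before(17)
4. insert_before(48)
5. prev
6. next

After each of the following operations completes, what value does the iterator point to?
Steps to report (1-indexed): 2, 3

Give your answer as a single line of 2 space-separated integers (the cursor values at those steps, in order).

Answer: 5 5

Derivation:
After 1 (next): list=[3, 5, 7, 8, 4] cursor@5
After 2 (insert_after(91)): list=[3, 5, 91, 7, 8, 4] cursor@5
After 3 (insert_before(17)): list=[3, 17, 5, 91, 7, 8, 4] cursor@5
After 4 (insert_before(48)): list=[3, 17, 48, 5, 91, 7, 8, 4] cursor@5
After 5 (prev): list=[3, 17, 48, 5, 91, 7, 8, 4] cursor@48
After 6 (next): list=[3, 17, 48, 5, 91, 7, 8, 4] cursor@5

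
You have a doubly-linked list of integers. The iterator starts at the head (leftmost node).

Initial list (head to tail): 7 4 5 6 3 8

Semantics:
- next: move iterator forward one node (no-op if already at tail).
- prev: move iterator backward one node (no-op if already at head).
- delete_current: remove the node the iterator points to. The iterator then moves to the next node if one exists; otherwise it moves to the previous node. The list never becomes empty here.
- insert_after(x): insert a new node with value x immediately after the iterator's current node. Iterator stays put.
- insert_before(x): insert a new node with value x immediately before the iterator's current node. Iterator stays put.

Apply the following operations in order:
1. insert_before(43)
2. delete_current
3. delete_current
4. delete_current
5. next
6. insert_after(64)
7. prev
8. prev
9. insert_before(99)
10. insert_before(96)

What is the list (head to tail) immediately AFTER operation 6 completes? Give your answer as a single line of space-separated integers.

Answer: 43 6 3 64 8

Derivation:
After 1 (insert_before(43)): list=[43, 7, 4, 5, 6, 3, 8] cursor@7
After 2 (delete_current): list=[43, 4, 5, 6, 3, 8] cursor@4
After 3 (delete_current): list=[43, 5, 6, 3, 8] cursor@5
After 4 (delete_current): list=[43, 6, 3, 8] cursor@6
After 5 (next): list=[43, 6, 3, 8] cursor@3
After 6 (insert_after(64)): list=[43, 6, 3, 64, 8] cursor@3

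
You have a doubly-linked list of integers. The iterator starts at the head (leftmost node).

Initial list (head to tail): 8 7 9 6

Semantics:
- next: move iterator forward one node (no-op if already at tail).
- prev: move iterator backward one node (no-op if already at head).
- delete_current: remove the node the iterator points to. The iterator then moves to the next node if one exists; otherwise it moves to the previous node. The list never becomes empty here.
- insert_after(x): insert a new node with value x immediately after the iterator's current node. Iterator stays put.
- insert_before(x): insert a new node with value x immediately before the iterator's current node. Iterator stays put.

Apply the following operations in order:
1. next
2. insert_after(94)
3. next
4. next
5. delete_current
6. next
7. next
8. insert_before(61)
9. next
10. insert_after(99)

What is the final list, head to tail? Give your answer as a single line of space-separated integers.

After 1 (next): list=[8, 7, 9, 6] cursor@7
After 2 (insert_after(94)): list=[8, 7, 94, 9, 6] cursor@7
After 3 (next): list=[8, 7, 94, 9, 6] cursor@94
After 4 (next): list=[8, 7, 94, 9, 6] cursor@9
After 5 (delete_current): list=[8, 7, 94, 6] cursor@6
After 6 (next): list=[8, 7, 94, 6] cursor@6
After 7 (next): list=[8, 7, 94, 6] cursor@6
After 8 (insert_before(61)): list=[8, 7, 94, 61, 6] cursor@6
After 9 (next): list=[8, 7, 94, 61, 6] cursor@6
After 10 (insert_after(99)): list=[8, 7, 94, 61, 6, 99] cursor@6

Answer: 8 7 94 61 6 99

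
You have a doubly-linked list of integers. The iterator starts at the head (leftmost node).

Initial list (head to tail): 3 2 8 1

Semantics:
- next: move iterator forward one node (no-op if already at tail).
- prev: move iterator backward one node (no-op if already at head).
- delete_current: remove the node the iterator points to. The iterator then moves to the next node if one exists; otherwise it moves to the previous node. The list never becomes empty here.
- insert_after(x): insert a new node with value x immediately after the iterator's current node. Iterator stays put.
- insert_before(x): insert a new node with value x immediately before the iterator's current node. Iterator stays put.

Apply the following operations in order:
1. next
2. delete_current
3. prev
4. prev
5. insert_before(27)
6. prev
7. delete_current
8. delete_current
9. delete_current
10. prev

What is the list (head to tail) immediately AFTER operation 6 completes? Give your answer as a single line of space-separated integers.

Answer: 27 3 8 1

Derivation:
After 1 (next): list=[3, 2, 8, 1] cursor@2
After 2 (delete_current): list=[3, 8, 1] cursor@8
After 3 (prev): list=[3, 8, 1] cursor@3
After 4 (prev): list=[3, 8, 1] cursor@3
After 5 (insert_before(27)): list=[27, 3, 8, 1] cursor@3
After 6 (prev): list=[27, 3, 8, 1] cursor@27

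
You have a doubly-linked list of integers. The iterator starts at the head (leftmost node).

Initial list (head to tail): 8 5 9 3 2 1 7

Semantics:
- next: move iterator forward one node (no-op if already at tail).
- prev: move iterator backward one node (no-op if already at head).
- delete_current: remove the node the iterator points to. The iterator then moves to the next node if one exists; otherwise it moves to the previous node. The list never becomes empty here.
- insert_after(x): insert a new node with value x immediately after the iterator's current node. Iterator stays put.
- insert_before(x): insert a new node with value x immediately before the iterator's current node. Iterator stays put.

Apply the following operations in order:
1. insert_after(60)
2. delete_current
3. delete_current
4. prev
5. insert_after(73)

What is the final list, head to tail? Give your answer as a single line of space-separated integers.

Answer: 5 73 9 3 2 1 7

Derivation:
After 1 (insert_after(60)): list=[8, 60, 5, 9, 3, 2, 1, 7] cursor@8
After 2 (delete_current): list=[60, 5, 9, 3, 2, 1, 7] cursor@60
After 3 (delete_current): list=[5, 9, 3, 2, 1, 7] cursor@5
After 4 (prev): list=[5, 9, 3, 2, 1, 7] cursor@5
After 5 (insert_after(73)): list=[5, 73, 9, 3, 2, 1, 7] cursor@5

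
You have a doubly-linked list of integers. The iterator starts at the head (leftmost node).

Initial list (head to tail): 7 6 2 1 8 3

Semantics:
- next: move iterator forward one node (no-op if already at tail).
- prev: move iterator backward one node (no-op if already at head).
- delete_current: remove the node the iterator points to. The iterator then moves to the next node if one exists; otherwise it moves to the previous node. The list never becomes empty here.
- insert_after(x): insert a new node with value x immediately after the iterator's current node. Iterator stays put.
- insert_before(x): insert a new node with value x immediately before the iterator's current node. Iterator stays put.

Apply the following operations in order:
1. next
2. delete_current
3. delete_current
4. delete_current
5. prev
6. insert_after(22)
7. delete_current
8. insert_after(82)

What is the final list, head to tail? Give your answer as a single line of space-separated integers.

After 1 (next): list=[7, 6, 2, 1, 8, 3] cursor@6
After 2 (delete_current): list=[7, 2, 1, 8, 3] cursor@2
After 3 (delete_current): list=[7, 1, 8, 3] cursor@1
After 4 (delete_current): list=[7, 8, 3] cursor@8
After 5 (prev): list=[7, 8, 3] cursor@7
After 6 (insert_after(22)): list=[7, 22, 8, 3] cursor@7
After 7 (delete_current): list=[22, 8, 3] cursor@22
After 8 (insert_after(82)): list=[22, 82, 8, 3] cursor@22

Answer: 22 82 8 3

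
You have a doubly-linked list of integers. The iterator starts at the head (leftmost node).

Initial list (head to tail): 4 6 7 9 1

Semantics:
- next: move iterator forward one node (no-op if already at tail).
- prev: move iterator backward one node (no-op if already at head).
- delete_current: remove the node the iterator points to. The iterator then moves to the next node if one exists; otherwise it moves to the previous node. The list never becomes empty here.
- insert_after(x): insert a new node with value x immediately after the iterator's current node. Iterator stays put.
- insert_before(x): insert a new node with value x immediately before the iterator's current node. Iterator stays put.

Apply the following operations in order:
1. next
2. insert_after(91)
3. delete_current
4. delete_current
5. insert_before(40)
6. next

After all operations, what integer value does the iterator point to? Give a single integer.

After 1 (next): list=[4, 6, 7, 9, 1] cursor@6
After 2 (insert_after(91)): list=[4, 6, 91, 7, 9, 1] cursor@6
After 3 (delete_current): list=[4, 91, 7, 9, 1] cursor@91
After 4 (delete_current): list=[4, 7, 9, 1] cursor@7
After 5 (insert_before(40)): list=[4, 40, 7, 9, 1] cursor@7
After 6 (next): list=[4, 40, 7, 9, 1] cursor@9

Answer: 9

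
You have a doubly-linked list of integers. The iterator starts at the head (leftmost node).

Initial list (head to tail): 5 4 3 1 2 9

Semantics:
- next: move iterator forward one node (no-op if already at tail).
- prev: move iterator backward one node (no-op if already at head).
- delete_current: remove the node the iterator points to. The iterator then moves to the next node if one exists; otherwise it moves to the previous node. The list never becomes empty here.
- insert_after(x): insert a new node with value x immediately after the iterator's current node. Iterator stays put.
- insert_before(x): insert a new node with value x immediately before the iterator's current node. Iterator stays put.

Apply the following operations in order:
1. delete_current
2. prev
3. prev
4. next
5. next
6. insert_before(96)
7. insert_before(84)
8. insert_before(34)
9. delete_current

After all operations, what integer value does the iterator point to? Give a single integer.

Answer: 2

Derivation:
After 1 (delete_current): list=[4, 3, 1, 2, 9] cursor@4
After 2 (prev): list=[4, 3, 1, 2, 9] cursor@4
After 3 (prev): list=[4, 3, 1, 2, 9] cursor@4
After 4 (next): list=[4, 3, 1, 2, 9] cursor@3
After 5 (next): list=[4, 3, 1, 2, 9] cursor@1
After 6 (insert_before(96)): list=[4, 3, 96, 1, 2, 9] cursor@1
After 7 (insert_before(84)): list=[4, 3, 96, 84, 1, 2, 9] cursor@1
After 8 (insert_before(34)): list=[4, 3, 96, 84, 34, 1, 2, 9] cursor@1
After 9 (delete_current): list=[4, 3, 96, 84, 34, 2, 9] cursor@2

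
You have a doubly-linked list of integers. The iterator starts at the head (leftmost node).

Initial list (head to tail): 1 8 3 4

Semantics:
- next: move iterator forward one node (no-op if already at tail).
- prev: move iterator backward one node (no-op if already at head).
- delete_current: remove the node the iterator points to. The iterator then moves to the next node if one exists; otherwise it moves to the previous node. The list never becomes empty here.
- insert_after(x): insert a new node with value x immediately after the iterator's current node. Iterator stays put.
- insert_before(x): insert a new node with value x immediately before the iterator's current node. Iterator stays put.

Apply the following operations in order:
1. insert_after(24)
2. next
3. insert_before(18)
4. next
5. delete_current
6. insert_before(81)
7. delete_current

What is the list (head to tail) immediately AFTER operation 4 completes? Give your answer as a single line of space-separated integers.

Answer: 1 18 24 8 3 4

Derivation:
After 1 (insert_after(24)): list=[1, 24, 8, 3, 4] cursor@1
After 2 (next): list=[1, 24, 8, 3, 4] cursor@24
After 3 (insert_before(18)): list=[1, 18, 24, 8, 3, 4] cursor@24
After 4 (next): list=[1, 18, 24, 8, 3, 4] cursor@8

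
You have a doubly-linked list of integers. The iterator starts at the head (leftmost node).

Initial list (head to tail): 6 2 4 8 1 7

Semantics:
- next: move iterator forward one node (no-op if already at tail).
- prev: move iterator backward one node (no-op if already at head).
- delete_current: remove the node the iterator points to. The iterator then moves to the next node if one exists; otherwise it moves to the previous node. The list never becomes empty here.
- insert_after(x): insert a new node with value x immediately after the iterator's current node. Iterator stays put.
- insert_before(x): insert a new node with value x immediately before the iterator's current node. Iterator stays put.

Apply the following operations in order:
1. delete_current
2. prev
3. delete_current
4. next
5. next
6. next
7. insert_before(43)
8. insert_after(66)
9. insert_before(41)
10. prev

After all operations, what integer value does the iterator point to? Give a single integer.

Answer: 41

Derivation:
After 1 (delete_current): list=[2, 4, 8, 1, 7] cursor@2
After 2 (prev): list=[2, 4, 8, 1, 7] cursor@2
After 3 (delete_current): list=[4, 8, 1, 7] cursor@4
After 4 (next): list=[4, 8, 1, 7] cursor@8
After 5 (next): list=[4, 8, 1, 7] cursor@1
After 6 (next): list=[4, 8, 1, 7] cursor@7
After 7 (insert_before(43)): list=[4, 8, 1, 43, 7] cursor@7
After 8 (insert_after(66)): list=[4, 8, 1, 43, 7, 66] cursor@7
After 9 (insert_before(41)): list=[4, 8, 1, 43, 41, 7, 66] cursor@7
After 10 (prev): list=[4, 8, 1, 43, 41, 7, 66] cursor@41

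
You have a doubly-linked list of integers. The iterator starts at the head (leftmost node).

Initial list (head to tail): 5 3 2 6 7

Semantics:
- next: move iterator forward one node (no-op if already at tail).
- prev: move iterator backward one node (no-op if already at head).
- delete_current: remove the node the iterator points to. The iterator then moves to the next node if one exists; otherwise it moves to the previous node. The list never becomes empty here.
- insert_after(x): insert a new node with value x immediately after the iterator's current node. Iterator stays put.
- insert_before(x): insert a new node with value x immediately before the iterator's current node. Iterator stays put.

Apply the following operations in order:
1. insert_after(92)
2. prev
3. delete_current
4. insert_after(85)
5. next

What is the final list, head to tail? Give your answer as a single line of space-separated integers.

After 1 (insert_after(92)): list=[5, 92, 3, 2, 6, 7] cursor@5
After 2 (prev): list=[5, 92, 3, 2, 6, 7] cursor@5
After 3 (delete_current): list=[92, 3, 2, 6, 7] cursor@92
After 4 (insert_after(85)): list=[92, 85, 3, 2, 6, 7] cursor@92
After 5 (next): list=[92, 85, 3, 2, 6, 7] cursor@85

Answer: 92 85 3 2 6 7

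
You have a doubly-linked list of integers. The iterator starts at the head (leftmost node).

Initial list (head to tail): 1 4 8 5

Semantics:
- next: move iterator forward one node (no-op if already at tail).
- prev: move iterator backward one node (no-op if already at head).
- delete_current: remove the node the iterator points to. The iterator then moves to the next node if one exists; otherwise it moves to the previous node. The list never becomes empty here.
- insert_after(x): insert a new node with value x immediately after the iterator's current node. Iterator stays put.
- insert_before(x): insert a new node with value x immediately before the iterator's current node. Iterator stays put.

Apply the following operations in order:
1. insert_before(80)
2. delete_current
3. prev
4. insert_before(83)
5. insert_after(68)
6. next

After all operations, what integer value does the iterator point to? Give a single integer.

Answer: 68

Derivation:
After 1 (insert_before(80)): list=[80, 1, 4, 8, 5] cursor@1
After 2 (delete_current): list=[80, 4, 8, 5] cursor@4
After 3 (prev): list=[80, 4, 8, 5] cursor@80
After 4 (insert_before(83)): list=[83, 80, 4, 8, 5] cursor@80
After 5 (insert_after(68)): list=[83, 80, 68, 4, 8, 5] cursor@80
After 6 (next): list=[83, 80, 68, 4, 8, 5] cursor@68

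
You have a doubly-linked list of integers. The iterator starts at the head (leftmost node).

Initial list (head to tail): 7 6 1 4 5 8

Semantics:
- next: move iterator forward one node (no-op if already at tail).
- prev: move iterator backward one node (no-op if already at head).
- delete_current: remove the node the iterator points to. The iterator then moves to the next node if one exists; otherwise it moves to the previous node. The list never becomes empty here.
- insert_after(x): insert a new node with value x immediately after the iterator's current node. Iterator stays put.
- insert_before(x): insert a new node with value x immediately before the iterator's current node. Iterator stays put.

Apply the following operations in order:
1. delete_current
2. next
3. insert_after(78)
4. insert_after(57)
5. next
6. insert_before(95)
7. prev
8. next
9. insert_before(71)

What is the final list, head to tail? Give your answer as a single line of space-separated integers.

After 1 (delete_current): list=[6, 1, 4, 5, 8] cursor@6
After 2 (next): list=[6, 1, 4, 5, 8] cursor@1
After 3 (insert_after(78)): list=[6, 1, 78, 4, 5, 8] cursor@1
After 4 (insert_after(57)): list=[6, 1, 57, 78, 4, 5, 8] cursor@1
After 5 (next): list=[6, 1, 57, 78, 4, 5, 8] cursor@57
After 6 (insert_before(95)): list=[6, 1, 95, 57, 78, 4, 5, 8] cursor@57
After 7 (prev): list=[6, 1, 95, 57, 78, 4, 5, 8] cursor@95
After 8 (next): list=[6, 1, 95, 57, 78, 4, 5, 8] cursor@57
After 9 (insert_before(71)): list=[6, 1, 95, 71, 57, 78, 4, 5, 8] cursor@57

Answer: 6 1 95 71 57 78 4 5 8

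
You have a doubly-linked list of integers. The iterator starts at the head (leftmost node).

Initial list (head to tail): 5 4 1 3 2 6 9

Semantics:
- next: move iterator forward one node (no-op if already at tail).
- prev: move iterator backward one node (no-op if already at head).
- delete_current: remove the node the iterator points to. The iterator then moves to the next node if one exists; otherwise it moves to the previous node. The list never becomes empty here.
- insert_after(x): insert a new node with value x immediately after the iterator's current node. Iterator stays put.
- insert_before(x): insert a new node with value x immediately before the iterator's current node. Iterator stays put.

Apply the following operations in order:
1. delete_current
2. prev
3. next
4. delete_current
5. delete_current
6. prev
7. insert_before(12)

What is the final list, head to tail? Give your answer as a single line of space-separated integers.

After 1 (delete_current): list=[4, 1, 3, 2, 6, 9] cursor@4
After 2 (prev): list=[4, 1, 3, 2, 6, 9] cursor@4
After 3 (next): list=[4, 1, 3, 2, 6, 9] cursor@1
After 4 (delete_current): list=[4, 3, 2, 6, 9] cursor@3
After 5 (delete_current): list=[4, 2, 6, 9] cursor@2
After 6 (prev): list=[4, 2, 6, 9] cursor@4
After 7 (insert_before(12)): list=[12, 4, 2, 6, 9] cursor@4

Answer: 12 4 2 6 9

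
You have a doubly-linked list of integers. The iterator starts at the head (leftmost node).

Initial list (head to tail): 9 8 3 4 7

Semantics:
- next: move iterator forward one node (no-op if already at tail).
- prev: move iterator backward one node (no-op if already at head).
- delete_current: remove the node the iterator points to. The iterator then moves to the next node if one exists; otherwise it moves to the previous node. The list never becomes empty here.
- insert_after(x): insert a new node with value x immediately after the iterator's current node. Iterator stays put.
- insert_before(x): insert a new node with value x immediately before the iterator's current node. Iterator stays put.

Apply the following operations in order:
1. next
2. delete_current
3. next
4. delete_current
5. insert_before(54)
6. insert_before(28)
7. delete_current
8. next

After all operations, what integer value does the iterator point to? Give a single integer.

Answer: 28

Derivation:
After 1 (next): list=[9, 8, 3, 4, 7] cursor@8
After 2 (delete_current): list=[9, 3, 4, 7] cursor@3
After 3 (next): list=[9, 3, 4, 7] cursor@4
After 4 (delete_current): list=[9, 3, 7] cursor@7
After 5 (insert_before(54)): list=[9, 3, 54, 7] cursor@7
After 6 (insert_before(28)): list=[9, 3, 54, 28, 7] cursor@7
After 7 (delete_current): list=[9, 3, 54, 28] cursor@28
After 8 (next): list=[9, 3, 54, 28] cursor@28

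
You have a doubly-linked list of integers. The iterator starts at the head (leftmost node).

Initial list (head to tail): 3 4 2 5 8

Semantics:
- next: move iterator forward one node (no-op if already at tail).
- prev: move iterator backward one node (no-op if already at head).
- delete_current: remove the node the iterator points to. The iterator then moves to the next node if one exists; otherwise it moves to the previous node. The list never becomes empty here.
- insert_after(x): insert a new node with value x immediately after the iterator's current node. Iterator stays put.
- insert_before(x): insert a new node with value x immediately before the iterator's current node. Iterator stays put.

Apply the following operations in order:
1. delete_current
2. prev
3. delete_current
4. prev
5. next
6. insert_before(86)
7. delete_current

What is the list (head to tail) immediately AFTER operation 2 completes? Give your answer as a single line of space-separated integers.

After 1 (delete_current): list=[4, 2, 5, 8] cursor@4
After 2 (prev): list=[4, 2, 5, 8] cursor@4

Answer: 4 2 5 8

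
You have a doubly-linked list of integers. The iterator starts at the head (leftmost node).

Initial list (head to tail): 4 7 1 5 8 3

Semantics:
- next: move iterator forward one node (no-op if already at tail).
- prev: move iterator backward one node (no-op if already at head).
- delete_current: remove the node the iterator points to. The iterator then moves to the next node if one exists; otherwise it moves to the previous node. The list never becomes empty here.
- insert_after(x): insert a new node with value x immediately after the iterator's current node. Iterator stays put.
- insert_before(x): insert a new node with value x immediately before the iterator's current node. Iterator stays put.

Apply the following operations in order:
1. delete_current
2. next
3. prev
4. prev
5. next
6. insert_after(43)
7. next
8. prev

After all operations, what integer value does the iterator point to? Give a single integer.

Answer: 1

Derivation:
After 1 (delete_current): list=[7, 1, 5, 8, 3] cursor@7
After 2 (next): list=[7, 1, 5, 8, 3] cursor@1
After 3 (prev): list=[7, 1, 5, 8, 3] cursor@7
After 4 (prev): list=[7, 1, 5, 8, 3] cursor@7
After 5 (next): list=[7, 1, 5, 8, 3] cursor@1
After 6 (insert_after(43)): list=[7, 1, 43, 5, 8, 3] cursor@1
After 7 (next): list=[7, 1, 43, 5, 8, 3] cursor@43
After 8 (prev): list=[7, 1, 43, 5, 8, 3] cursor@1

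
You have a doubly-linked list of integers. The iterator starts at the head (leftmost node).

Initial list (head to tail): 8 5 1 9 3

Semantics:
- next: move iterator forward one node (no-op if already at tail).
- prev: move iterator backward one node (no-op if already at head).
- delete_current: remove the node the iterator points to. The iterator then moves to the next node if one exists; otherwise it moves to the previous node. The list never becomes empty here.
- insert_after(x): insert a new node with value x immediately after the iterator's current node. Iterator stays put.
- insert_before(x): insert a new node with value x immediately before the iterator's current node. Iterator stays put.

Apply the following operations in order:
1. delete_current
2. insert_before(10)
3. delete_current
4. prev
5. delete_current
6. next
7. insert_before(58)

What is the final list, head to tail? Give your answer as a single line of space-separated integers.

Answer: 1 58 9 3

Derivation:
After 1 (delete_current): list=[5, 1, 9, 3] cursor@5
After 2 (insert_before(10)): list=[10, 5, 1, 9, 3] cursor@5
After 3 (delete_current): list=[10, 1, 9, 3] cursor@1
After 4 (prev): list=[10, 1, 9, 3] cursor@10
After 5 (delete_current): list=[1, 9, 3] cursor@1
After 6 (next): list=[1, 9, 3] cursor@9
After 7 (insert_before(58)): list=[1, 58, 9, 3] cursor@9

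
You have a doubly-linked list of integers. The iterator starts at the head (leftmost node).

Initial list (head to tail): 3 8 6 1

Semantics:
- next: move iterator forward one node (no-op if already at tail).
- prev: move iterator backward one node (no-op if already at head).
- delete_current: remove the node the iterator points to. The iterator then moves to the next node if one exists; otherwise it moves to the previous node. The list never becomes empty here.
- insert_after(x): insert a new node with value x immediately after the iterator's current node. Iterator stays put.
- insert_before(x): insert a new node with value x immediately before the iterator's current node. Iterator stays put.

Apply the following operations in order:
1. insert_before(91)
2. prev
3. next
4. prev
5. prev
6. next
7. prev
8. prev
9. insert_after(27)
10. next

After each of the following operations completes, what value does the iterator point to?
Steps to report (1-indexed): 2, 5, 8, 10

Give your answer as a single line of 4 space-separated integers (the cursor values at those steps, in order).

Answer: 91 91 91 27

Derivation:
After 1 (insert_before(91)): list=[91, 3, 8, 6, 1] cursor@3
After 2 (prev): list=[91, 3, 8, 6, 1] cursor@91
After 3 (next): list=[91, 3, 8, 6, 1] cursor@3
After 4 (prev): list=[91, 3, 8, 6, 1] cursor@91
After 5 (prev): list=[91, 3, 8, 6, 1] cursor@91
After 6 (next): list=[91, 3, 8, 6, 1] cursor@3
After 7 (prev): list=[91, 3, 8, 6, 1] cursor@91
After 8 (prev): list=[91, 3, 8, 6, 1] cursor@91
After 9 (insert_after(27)): list=[91, 27, 3, 8, 6, 1] cursor@91
After 10 (next): list=[91, 27, 3, 8, 6, 1] cursor@27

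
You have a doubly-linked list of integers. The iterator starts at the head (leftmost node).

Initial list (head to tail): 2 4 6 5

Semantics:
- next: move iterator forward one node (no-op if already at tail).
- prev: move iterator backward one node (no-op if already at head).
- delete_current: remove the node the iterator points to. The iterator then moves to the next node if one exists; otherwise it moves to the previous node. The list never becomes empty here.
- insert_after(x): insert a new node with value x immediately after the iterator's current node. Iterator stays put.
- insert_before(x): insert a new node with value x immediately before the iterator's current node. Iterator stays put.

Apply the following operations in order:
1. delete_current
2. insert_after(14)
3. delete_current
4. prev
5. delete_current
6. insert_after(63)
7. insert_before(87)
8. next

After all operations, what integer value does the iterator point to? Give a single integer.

After 1 (delete_current): list=[4, 6, 5] cursor@4
After 2 (insert_after(14)): list=[4, 14, 6, 5] cursor@4
After 3 (delete_current): list=[14, 6, 5] cursor@14
After 4 (prev): list=[14, 6, 5] cursor@14
After 5 (delete_current): list=[6, 5] cursor@6
After 6 (insert_after(63)): list=[6, 63, 5] cursor@6
After 7 (insert_before(87)): list=[87, 6, 63, 5] cursor@6
After 8 (next): list=[87, 6, 63, 5] cursor@63

Answer: 63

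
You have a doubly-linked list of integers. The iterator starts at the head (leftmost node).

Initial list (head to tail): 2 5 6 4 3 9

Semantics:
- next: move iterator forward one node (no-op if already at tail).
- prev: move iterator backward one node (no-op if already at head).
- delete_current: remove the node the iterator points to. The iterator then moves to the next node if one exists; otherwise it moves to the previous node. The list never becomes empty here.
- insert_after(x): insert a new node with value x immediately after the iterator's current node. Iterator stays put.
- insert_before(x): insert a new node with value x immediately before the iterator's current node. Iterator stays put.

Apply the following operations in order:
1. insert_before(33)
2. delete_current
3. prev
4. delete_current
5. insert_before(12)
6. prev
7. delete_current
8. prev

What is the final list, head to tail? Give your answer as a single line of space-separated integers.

After 1 (insert_before(33)): list=[33, 2, 5, 6, 4, 3, 9] cursor@2
After 2 (delete_current): list=[33, 5, 6, 4, 3, 9] cursor@5
After 3 (prev): list=[33, 5, 6, 4, 3, 9] cursor@33
After 4 (delete_current): list=[5, 6, 4, 3, 9] cursor@5
After 5 (insert_before(12)): list=[12, 5, 6, 4, 3, 9] cursor@5
After 6 (prev): list=[12, 5, 6, 4, 3, 9] cursor@12
After 7 (delete_current): list=[5, 6, 4, 3, 9] cursor@5
After 8 (prev): list=[5, 6, 4, 3, 9] cursor@5

Answer: 5 6 4 3 9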